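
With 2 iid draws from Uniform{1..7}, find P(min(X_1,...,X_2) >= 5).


P(min >= 5) = P(all X_i >= 5) = (P(X_1 >= 5))^2
= (3/7)^2 = 9/49

9/49


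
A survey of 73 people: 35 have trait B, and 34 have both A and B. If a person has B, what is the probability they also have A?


P(A|B) = P(A∩B)/P(B) = (34/73)/(35/73) = 34/35

34/35


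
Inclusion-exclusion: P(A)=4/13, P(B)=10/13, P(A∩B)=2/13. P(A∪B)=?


P(A∪B) = P(A) + P(B) - P(A∩B)
= 4/13 + 10/13 - 2/13 = 12/13

12/13


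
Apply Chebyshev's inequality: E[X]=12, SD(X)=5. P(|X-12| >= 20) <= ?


k = 20/5 = 4
Chebyshev: P(|X-mu| >= k*sigma) <= 1/k^2 = 1/4^2 = 1/16

1/16


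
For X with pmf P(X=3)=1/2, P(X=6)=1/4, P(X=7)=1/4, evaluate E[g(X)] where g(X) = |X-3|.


E[|X-3|] = sum(g(x)*P(x))
= 0*1/2 + 3*1/4 + 4*1/4
= 7/4

7/4


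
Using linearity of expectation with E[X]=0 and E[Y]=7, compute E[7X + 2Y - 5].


E[7X + 2Y - 5] = 7*E[X] + 2*E[Y] - 5
= (7)*(0) + (2)*(7) + (-5)
= 0 + 14 - 5 = 9

9


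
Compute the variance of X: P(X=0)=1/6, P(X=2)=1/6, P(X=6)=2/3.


E[X] = 13/3, E[X^2] = 74/3
Var(X) = E[X^2] - (E[X])^2 = 74/3 - (13/3)^2 = 53/9

53/9


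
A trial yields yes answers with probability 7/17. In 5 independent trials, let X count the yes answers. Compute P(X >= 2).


P(X>=2) = P(X=2) + P(X=3) + P(X=4) + P(X=5)
= 490000/1419857 + 343000/1419857 + 120050/1419857 + 16807/1419857
= 969857/1419857

969857/1419857


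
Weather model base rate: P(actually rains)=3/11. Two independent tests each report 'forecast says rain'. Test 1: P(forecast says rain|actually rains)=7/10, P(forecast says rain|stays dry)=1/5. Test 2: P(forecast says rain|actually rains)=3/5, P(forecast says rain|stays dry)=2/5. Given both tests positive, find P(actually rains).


After test 1: P(+) = 7/10*3/11 + 1/5*8/11 = 37/110
P(B|+) = (21/110)/(37/110) = 21/37
After test 2 (use post1 as new prior): P(+) = 3/5*21/37 + 2/5*16/37 = 19/37
P(B|+,+) = (63/185)/(19/37) = 63/95

63/95


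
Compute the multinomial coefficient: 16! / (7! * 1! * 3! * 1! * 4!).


16! = 20922789888000
Denominator: 7!=5040 * 1!=1 * 3!=6 * 1!=1 * 4!=24
Coefficient = 20922789888000 / 725760 = 28828800

28828800


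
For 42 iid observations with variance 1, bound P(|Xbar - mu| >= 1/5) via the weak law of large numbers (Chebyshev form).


Var(Xbar) = Var(X)/n = 1/42
Chebyshev: P(|Xbar-mu| >= 1/5) <= Var(Xbar)/(1/5)^2 = (1/42)/(1/25) = 25/42

25/42


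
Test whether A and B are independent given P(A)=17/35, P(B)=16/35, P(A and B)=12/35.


P(A)*P(B) = 17/35*16/35 = 272/1225
P(A∩B) = 12/35 != 272/1225, so not independent

No, A and B are not independent


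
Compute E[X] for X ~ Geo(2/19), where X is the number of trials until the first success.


For geometric (trials until first success), E[X] = 1/p = 1/(2/19) = 19/2

19/2


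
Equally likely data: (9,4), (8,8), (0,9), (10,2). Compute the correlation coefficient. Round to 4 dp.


Cov(X,Y) = -8.8125, Var(X) = 15.6875, Var(Y) = 8.1875
rho = Cov/(sqrt(VarX)*sqrt(VarY)) = -0.7776

-0.7776


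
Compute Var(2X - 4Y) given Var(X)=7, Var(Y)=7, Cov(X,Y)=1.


Var(2X - 4Y) = 2^2*Var(X) + (-4)^2*Var(Y) + 2*2*(-4)*Cov(X,Y)
= 4*7 + 16*7 - 16*1
= 28 + 112 - 16 = 124

124


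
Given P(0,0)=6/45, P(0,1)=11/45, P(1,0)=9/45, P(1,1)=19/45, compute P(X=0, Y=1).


Read from table: P(X=0, Y=1) = 11/45

11/45


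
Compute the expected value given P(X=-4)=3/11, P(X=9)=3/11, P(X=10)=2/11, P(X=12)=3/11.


E[X] = sum(x * P(x))
= -4*3/11 + 9*3/11 + 10*2/11 + 12*3/11
= 71/11

71/11


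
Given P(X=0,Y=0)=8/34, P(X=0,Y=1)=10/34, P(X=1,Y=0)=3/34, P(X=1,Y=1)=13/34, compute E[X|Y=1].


P(Y=1) = 23/34
E[X|Y=1] = (0*10 + 1*13)/23 = 13/23

13/23


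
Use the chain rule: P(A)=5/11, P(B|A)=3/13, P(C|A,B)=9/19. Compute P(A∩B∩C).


P(A∩B∩C) = P(A) * P(B|A) * P(C|A∩B)
= 5/11 * 3/13 * 9/19
= 15/143 * 9/19 = 135/2717

135/2717


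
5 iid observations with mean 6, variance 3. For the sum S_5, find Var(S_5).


By independence, Var(S_n) = n*Var(X_1) = 5*3 = 15

15


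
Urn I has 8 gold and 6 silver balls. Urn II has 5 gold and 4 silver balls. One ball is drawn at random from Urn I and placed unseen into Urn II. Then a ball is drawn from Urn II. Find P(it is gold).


P(transfer gold) = 8/14 = 4/7; P(transfer silver) = 3/7
If gold transferred: Urn II has 6 gold of 10, so P(gold|gold moved) = 3/5
If silver transferred: Urn II has 5 gold of 10, so P(gold|silver moved) = 1/2
By total probability: P(gold) = 4/7*3/5 + 3/7*1/2 = 39/70

39/70


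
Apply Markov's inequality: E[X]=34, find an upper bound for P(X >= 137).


Markov: P(X >= a) <= E[X]/a
P(X >= 137) <= 34/137

34/137


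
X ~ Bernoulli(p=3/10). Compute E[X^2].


For Bernoulli: X in {0,1}
E[X^2] = 0^2*(1-3/10) + 1^2*3/10 = 3/10

3/10


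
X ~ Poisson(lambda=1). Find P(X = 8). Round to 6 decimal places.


P(X=8) = e^(-1) * 1^8 / 8!
≈ 0.3678794412 * 1 / 40320
≈ 0.000009

0.000009


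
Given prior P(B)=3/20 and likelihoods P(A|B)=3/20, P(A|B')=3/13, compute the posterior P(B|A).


P(A) = P(A|B)P(B) + P(A|B')P(B') = 3/20*3/20 + 3/13*17/20 = 1137/5200
P(B|A) = P(A|B)P(B)/P(A) = (9/400)/(1137/5200) = 39/379

39/379


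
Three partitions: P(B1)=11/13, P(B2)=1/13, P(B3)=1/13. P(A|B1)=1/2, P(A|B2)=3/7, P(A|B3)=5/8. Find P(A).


P(A) = P(A|B1)P(B1) + P(A|B2)P(B2) + P(A|B3)P(B3)
= 1/2*11/13 + 3/7*1/13 + 5/8*1/13
= 11/26 + 3/91 + 5/104 = 367/728

367/728


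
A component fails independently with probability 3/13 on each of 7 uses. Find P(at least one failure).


P(at least one) = 1 - P(none)
P(none) = (1 - 3/13)^7 = (10/13)^7 = 10000000/62748517
P(at least one) = 1 - 10000000/62748517 = 52748517/62748517

52748517/62748517


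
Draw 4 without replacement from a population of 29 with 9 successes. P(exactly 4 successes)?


P(X=4) = C(9,4)*C(20,0) / C(29,4)
= 126*1 / 23751
= 126/23751 = 2/377

2/377


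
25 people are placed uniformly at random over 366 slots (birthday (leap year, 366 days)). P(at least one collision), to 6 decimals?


P(all different) = prod((366-i)/366 for i=0..24) = 0.432316
P(at least one match) = 1 - 0.432316 = 0.567684

0.567684


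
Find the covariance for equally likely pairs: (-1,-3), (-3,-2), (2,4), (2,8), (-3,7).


E[X]=-3/5, E[Y]=14/5, E[XY]=12/5
Cov(X,Y) = E[XY] - E[X]E[Y] = 12/5 + 3/5*14/5 = 102/25

102/25


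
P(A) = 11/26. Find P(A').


P(A') = 1 - P(A) = 1 - 11/26 = 15/26

15/26


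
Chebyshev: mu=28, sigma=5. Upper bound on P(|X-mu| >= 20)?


k = 20/5 = 4
Chebyshev: P(|X-mu| >= k*sigma) <= 1/k^2 = 1/4^2 = 1/16

1/16


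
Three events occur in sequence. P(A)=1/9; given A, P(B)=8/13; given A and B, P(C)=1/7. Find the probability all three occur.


P(A∩B∩C) = P(A) * P(B|A) * P(C|A∩B)
= 1/9 * 8/13 * 1/7
= 8/117 * 1/7 = 8/819

8/819


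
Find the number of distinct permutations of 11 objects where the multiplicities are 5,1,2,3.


11! = 39916800
Denominator: 5!=120 * 1!=1 * 2!=2 * 3!=6
Coefficient = 39916800 / 1440 = 27720

27720


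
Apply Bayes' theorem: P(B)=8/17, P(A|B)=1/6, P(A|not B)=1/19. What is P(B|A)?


P(A) = P(A|B)P(B) + P(A|B')P(B') = 1/6*8/17 + 1/19*9/17 = 103/969
P(B|A) = P(A|B)P(B)/P(A) = (4/51)/(103/969) = 76/103

76/103


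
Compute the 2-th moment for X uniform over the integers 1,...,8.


E[X^2] = (1/8) * sum(x^2 for x=1..8)
= 204/8 = 51/2

51/2


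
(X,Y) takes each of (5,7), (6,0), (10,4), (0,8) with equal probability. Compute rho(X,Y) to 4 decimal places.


Cov(X,Y) = -6.1875, Var(X) = 12.6875, Var(Y) = 9.6875
rho = Cov/(sqrt(VarX)*sqrt(VarY)) = -0.5581

-0.5581


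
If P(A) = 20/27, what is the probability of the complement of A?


P(A') = 1 - P(A) = 1 - 20/27 = 7/27

7/27


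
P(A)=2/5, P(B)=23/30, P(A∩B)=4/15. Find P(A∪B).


P(A∪B) = P(A) + P(B) - P(A∩B)
= 2/5 + 23/30 - 4/15 = 9/10

9/10


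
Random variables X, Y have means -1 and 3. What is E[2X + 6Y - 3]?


E[2X + 6Y - 3] = 2*E[X] + 6*E[Y] - 3
= (2)*(-1) + (6)*(3) + (-3)
= -2 + 18 - 3 = 13

13


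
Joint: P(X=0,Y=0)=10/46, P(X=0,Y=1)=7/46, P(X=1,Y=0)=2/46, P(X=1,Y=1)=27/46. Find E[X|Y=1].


P(Y=1) = 34/46
E[X|Y=1] = (0*7 + 1*27)/34 = 27/34

27/34


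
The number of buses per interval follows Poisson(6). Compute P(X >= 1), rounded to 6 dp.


P(X>=1) = 1 - P(X<=0) = 1 - (e^(-6)*6^0/0!)
≈ 1 - 0.0024787522 = 0.9975212478
≈ 0.997521

0.997521


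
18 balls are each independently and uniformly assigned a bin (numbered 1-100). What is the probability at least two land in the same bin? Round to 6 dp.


P(all different) = prod((100-i)/100 for i=0..17) = 0.196326
P(at least one match) = 1 - 0.196326 = 0.803674

0.803674


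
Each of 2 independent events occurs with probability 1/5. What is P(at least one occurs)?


P(at least one) = 1 - P(none)
P(none) = (1 - 1/5)^2 = (4/5)^2 = 16/25
P(at least one) = 1 - 16/25 = 9/25

9/25


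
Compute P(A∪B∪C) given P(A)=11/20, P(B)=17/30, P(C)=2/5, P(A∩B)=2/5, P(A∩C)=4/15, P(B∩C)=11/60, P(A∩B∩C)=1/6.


P(A∪B∪C) = P(A)+P(B)+P(C) - P(AB)-P(AC)-P(BC) + P(ABC)
= 11/20+17/30+2/5 - 2/5-4/15-11/60 + 1/6
= 5/6

5/6


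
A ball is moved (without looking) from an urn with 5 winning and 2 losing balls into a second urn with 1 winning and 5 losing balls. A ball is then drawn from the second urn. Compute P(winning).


P(transfer winning) = 5/7; P(transfer losing) = 2/7
If winning transferred: Urn II has 2 winning of 7, so P(winning|winning moved) = 2/7
If losing transferred: Urn II has 1 winning of 7, so P(winning|losing moved) = 1/7
By total probability: P(winning) = 5/7*2/7 + 2/7*1/7 = 12/49

12/49


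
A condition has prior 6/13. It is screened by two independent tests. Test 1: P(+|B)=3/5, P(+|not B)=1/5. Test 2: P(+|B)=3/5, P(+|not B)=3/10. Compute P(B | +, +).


After test 1: P(+) = 3/5*6/13 + 1/5*7/13 = 5/13
P(B|+) = (18/65)/(5/13) = 18/25
After test 2 (use post1 as new prior): P(+) = 3/5*18/25 + 3/10*7/25 = 129/250
P(B|+,+) = (54/125)/(129/250) = 36/43

36/43


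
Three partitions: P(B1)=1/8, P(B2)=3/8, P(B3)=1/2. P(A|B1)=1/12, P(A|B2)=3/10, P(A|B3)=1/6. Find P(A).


P(A) = P(A|B1)P(B1) + P(A|B2)P(B2) + P(A|B3)P(B3)
= 1/12*1/8 + 3/10*3/8 + 1/6*1/2
= 1/96 + 9/80 + 1/12 = 33/160

33/160


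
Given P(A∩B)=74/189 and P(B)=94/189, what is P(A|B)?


P(A|B) = P(A∩B)/P(B) = (74/189)/(94/189) = 74/94 = 37/47

37/47


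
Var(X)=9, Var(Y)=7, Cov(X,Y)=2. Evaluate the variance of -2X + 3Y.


Var(-2X + 3Y) = (-2)^2*Var(X) + 3^2*Var(Y) + 2*(-2)*3*Cov(X,Y)
= 4*9 + 9*7 - 12*2
= 36 + 63 - 24 = 75

75


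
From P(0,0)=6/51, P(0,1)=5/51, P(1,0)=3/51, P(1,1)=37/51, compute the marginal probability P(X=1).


P(X=1) = P(1,0)+P(1,1) = 3/51 + 37/51 = 40/51

40/51


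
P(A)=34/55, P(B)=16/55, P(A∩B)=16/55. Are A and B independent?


P(A)*P(B) = 34/55*16/55 = 544/3025
P(A∩B) = 16/55 != 544/3025, so not independent

No, A and B are not independent


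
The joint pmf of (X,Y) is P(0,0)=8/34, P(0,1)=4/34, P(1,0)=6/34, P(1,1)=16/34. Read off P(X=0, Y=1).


Read from table: P(X=0, Y=1) = 4/34 = 2/17

2/17


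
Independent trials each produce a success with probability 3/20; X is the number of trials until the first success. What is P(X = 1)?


P(X=1) = (1-p)^0 * p = (17/20)^0 * 3/20
= 1 * 3/20 = 3/20

3/20


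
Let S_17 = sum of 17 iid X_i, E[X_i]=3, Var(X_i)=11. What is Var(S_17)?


By independence, Var(S_n) = n*Var(X_1) = 17*11 = 187

187


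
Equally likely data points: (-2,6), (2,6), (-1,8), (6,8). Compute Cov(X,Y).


E[X]=5/4, E[Y]=7, E[XY]=10
Cov(X,Y) = E[XY] - E[X]E[Y] = 10 - 5/4*7 = 5/4

5/4


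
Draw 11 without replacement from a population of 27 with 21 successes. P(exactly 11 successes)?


P(X=11) = C(21,11)*C(6,0) / C(27,11)
= 352716*1 / 13037895
= 352716/13037895 = 28/1035

28/1035


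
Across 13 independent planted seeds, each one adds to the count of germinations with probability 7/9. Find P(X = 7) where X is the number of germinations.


P(X=7) = C(13,7) * p^7 * (1-p)^6
= 1716 * 823543/4782969 * 64/531441
= 30148262144/847288609443

30148262144/847288609443


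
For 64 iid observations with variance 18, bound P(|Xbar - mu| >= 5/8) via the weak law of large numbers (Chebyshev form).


Var(Xbar) = Var(X)/n = 18/64
Chebyshev: P(|Xbar-mu| >= 5/8) <= Var(Xbar)/(5/8)^2 = (9/32)/(25/64) = 18/25

18/25


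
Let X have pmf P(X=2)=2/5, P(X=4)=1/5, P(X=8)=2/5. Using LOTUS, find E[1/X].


E[1/X] = sum(g(x)*P(x))
= 1/2*2/5 + 1/4*1/5 + 1/8*2/5
= 3/10

3/10


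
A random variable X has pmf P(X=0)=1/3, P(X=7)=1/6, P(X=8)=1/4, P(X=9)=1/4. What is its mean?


E[X] = sum(x * P(x))
= 0*1/3 + 7*1/6 + 8*1/4 + 9*1/4
= 65/12

65/12


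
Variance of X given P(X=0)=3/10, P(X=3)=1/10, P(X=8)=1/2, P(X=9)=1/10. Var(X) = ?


E[X] = 26/5, E[X^2] = 41
Var(X) = E[X^2] - (E[X])^2 = 41 - (26/5)^2 = 349/25

349/25


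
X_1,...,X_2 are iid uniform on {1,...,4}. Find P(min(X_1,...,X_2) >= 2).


P(min >= 2) = P(all X_i >= 2) = (P(X_1 >= 2))^2
= (3/4)^2 = 9/16

9/16


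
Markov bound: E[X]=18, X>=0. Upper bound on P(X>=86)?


Markov: P(X >= a) <= E[X]/a
P(X >= 86) <= 18/86 = 9/43

9/43


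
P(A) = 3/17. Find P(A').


P(A') = 1 - P(A) = 1 - 3/17 = 14/17

14/17


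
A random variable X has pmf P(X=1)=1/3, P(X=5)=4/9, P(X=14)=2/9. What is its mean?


E[X] = sum(x * P(x))
= 1*1/3 + 5*4/9 + 14*2/9
= 17/3

17/3


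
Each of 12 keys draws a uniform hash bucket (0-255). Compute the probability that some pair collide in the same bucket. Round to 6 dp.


P(all different) = prod((256-i)/256 for i=0..11) = 0.769694
P(at least one match) = 1 - 0.769694 = 0.230306

0.230306


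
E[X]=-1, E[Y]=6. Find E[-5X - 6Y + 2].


E[-5X - 6Y + 2] = -5*E[X] - 6*E[Y] + 2
= (-5)*(-1) + (-6)*(6) + (2)
= 5 - 36 + 2 = -29

-29


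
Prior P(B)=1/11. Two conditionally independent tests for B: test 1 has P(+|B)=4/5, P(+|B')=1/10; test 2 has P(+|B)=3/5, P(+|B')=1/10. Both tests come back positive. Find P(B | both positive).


After test 1: P(+) = 4/5*1/11 + 1/10*10/11 = 9/55
P(B|+) = (4/55)/(9/55) = 4/9
After test 2 (use post1 as new prior): P(+) = 3/5*4/9 + 1/10*5/9 = 29/90
P(B|+,+) = (4/15)/(29/90) = 24/29

24/29


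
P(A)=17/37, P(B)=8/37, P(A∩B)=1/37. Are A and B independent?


P(A)*P(B) = 17/37*8/37 = 136/1369
P(A∩B) = 1/37 != 136/1369, so not independent

No, A and B are not independent


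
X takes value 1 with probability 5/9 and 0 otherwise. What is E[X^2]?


For Bernoulli: X in {0,1}
E[X^2] = 0^2*(1-5/9) + 1^2*5/9 = 5/9

5/9


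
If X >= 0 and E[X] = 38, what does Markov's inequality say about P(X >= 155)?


Markov: P(X >= a) <= E[X]/a
P(X >= 155) <= 38/155

38/155


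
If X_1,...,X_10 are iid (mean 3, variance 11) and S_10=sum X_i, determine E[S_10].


E[S_n] = n*E[X_1] = 10*3 = 30

30


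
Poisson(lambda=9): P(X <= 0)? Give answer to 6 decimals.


P(X<=0) = e^(-9)*9^0/0!
≈ 0.0001234098
≈ 0.000123

0.000123


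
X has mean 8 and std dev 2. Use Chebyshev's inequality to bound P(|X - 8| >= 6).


k = 6/2 = 3
Chebyshev: P(|X-mu| >= k*sigma) <= 1/k^2 = 1/3^2 = 1/9

1/9


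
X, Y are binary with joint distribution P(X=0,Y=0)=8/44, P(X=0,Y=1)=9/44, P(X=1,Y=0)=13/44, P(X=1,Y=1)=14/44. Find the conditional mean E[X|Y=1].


P(Y=1) = 23/44
E[X|Y=1] = (0*9 + 1*14)/23 = 14/23

14/23


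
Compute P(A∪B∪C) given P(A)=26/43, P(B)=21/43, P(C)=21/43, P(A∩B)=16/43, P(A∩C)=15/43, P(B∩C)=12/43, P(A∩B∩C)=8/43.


P(A∪B∪C) = P(A)+P(B)+P(C) - P(AB)-P(AC)-P(BC) + P(ABC)
= 26/43+21/43+21/43 - 16/43-15/43-12/43 + 8/43
= 33/43

33/43


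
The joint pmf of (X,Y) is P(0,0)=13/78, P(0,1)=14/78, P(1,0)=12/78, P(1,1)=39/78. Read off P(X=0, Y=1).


Read from table: P(X=0, Y=1) = 14/78 = 7/39

7/39


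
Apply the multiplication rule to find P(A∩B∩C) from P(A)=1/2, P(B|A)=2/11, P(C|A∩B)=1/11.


P(A∩B∩C) = P(A) * P(B|A) * P(C|A∩B)
= 1/2 * 2/11 * 1/11
= 1/11 * 1/11 = 1/121

1/121


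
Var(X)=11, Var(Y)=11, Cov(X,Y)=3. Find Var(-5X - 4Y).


Var(-5X - 4Y) = (-5)^2*Var(X) + (-4)^2*Var(Y) + 2*(-5)*(-4)*Cov(X,Y)
= 25*11 + 16*11 + 40*3
= 275 + 176 + 120 = 571

571


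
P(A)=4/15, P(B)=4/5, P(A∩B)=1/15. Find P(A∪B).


P(A∪B) = P(A) + P(B) - P(A∩B)
= 4/15 + 4/5 - 1/15 = 1

1


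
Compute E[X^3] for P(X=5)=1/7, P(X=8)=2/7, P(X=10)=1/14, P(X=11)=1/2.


E[X^3] = sum(g(x)*P(x))
= 125*1/7 + 512*2/7 + 1000*1/14 + 1331*1/2
= 12615/14

12615/14


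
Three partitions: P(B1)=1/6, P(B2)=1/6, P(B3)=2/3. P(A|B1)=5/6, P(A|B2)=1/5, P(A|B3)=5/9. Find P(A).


P(A) = P(A|B1)P(B1) + P(A|B2)P(B2) + P(A|B3)P(B3)
= 5/6*1/6 + 1/5*1/6 + 5/9*2/3
= 5/36 + 1/30 + 10/27 = 293/540

293/540


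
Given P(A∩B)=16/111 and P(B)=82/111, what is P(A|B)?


P(A|B) = P(A∩B)/P(B) = (16/111)/(82/111) = 16/82 = 8/41

8/41


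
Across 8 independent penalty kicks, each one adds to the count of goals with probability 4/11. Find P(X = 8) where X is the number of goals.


P(X=8) = C(8,8) * p^8 * (1-p)^0
= 1 * 65536/214358881 * 1
= 65536/214358881

65536/214358881


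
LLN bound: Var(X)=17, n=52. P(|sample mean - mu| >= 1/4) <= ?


Var(Xbar) = Var(X)/n = 17/52
Chebyshev: P(|Xbar-mu| >= 1/4) <= Var(Xbar)/(1/4)^2 = (17/52)/(1/16) = 68/13
Bound exceeds 1, so trivial bound: 1

1


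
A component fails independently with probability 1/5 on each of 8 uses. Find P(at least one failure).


P(at least one) = 1 - P(none)
P(none) = (1 - 1/5)^8 = (4/5)^8 = 65536/390625
P(at least one) = 1 - 65536/390625 = 325089/390625

325089/390625


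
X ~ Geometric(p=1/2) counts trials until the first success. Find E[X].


For geometric (trials until first success), E[X] = 1/p = 1/(1/2) = 2

2


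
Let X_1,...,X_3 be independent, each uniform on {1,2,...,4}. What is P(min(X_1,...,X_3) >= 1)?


P(min >= 1) = P(all X_i >= 1) = (P(X_1 >= 1))^3
= (4/4)^3 = 1^3 = 1

1


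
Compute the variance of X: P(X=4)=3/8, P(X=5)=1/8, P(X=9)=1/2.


E[X] = 53/8, E[X^2] = 397/8
Var(X) = E[X^2] - (E[X])^2 = 397/8 - (53/8)^2 = 367/64

367/64


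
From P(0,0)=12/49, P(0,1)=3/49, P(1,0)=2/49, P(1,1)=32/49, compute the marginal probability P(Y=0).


P(Y=0) = P(0,0)+P(1,0) = 12/49 + 2/49 = 14/49 = 2/7

2/7


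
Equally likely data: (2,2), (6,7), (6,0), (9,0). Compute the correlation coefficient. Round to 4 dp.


Cov(X,Y) = -1.4375, Var(X) = 6.1875, Var(Y) = 8.1875
rho = Cov/(sqrt(VarX)*sqrt(VarY)) = -0.2020

-0.2020


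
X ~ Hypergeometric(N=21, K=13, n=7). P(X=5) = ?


P(X=5) = C(13,5)*C(8,2) / C(21,7)
= 1287*28 / 116280
= 36036/116280 = 1001/3230

1001/3230


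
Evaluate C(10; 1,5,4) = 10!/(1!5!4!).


10! = 3628800
Denominator: 1!=1 * 5!=120 * 4!=24
Coefficient = 3628800 / 2880 = 1260

1260


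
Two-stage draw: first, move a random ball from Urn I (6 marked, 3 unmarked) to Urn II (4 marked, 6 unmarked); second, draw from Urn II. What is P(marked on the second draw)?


P(transfer marked) = 6/9 = 2/3; P(transfer unmarked) = 1/3
If marked transferred: Urn II has 5 marked of 11, so P(marked|marked moved) = 5/11
If unmarked transferred: Urn II has 4 marked of 11, so P(marked|unmarked moved) = 4/11
By total probability: P(marked) = 2/3*5/11 + 1/3*4/11 = 14/33

14/33


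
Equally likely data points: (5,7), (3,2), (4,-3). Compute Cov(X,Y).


E[X]=4, E[Y]=2, E[XY]=29/3
Cov(X,Y) = E[XY] - E[X]E[Y] = 29/3 - 4*2 = 5/3

5/3


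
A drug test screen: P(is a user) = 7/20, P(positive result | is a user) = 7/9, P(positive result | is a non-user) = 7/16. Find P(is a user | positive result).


P(A) = P(A|B)P(B) + P(A|B')P(B') = 7/9*7/20 + 7/16*13/20 = 1603/2880
P(B|A) = P(A|B)P(B)/P(A) = (49/180)/(1603/2880) = 112/229

112/229


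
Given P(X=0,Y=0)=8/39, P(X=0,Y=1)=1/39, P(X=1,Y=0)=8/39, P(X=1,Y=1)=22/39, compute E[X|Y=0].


P(Y=0) = 16/39
E[X|Y=0] = (0*8 + 1*8)/16 = 8/16 = 1/2

1/2


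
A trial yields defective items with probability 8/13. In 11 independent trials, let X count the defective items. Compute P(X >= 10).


P(X>=10) = P(X=10) + P(X=11)
= 59055800320/1792160394037 + 8589934592/1792160394037
= 67645734912/1792160394037

67645734912/1792160394037


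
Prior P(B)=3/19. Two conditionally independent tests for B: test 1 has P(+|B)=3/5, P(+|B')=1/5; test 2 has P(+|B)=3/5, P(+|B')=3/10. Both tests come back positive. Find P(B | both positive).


After test 1: P(+) = 3/5*3/19 + 1/5*16/19 = 5/19
P(B|+) = (9/95)/(5/19) = 9/25
After test 2 (use post1 as new prior): P(+) = 3/5*9/25 + 3/10*16/25 = 51/125
P(B|+,+) = (27/125)/(51/125) = 9/17

9/17


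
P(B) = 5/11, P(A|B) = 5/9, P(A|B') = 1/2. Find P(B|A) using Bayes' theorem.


P(A) = P(A|B)P(B) + P(A|B')P(B') = 5/9*5/11 + 1/2*6/11 = 52/99
P(B|A) = P(A|B)P(B)/P(A) = (25/99)/(52/99) = 25/52

25/52


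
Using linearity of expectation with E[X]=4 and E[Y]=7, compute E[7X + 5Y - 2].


E[7X + 5Y - 2] = 7*E[X] + 5*E[Y] - 2
= (7)*(4) + (5)*(7) + (-2)
= 28 + 35 - 2 = 61

61


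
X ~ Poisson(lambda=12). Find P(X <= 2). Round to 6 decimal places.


P(X<=2) = e^(-12)*12^0/0! + e^(-12)*12^1/1! + e^(-12)*12^2/2!
≈ 0.0000061442 + 0.0000737305 + 0.0004423833
= 0.0005222580
≈ 0.000522

0.000522


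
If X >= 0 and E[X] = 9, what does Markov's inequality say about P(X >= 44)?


Markov: P(X >= a) <= E[X]/a
P(X >= 44) <= 9/44

9/44


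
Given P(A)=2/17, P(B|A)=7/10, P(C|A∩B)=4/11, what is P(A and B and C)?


P(A∩B∩C) = P(A) * P(B|A) * P(C|A∩B)
= 2/17 * 7/10 * 4/11
= 7/85 * 4/11 = 28/935

28/935


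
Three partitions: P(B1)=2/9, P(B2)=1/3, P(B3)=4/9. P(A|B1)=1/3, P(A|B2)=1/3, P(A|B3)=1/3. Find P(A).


P(A) = P(A|B1)P(B1) + P(A|B2)P(B2) + P(A|B3)P(B3)
= 1/3*2/9 + 1/3*1/3 + 1/3*4/9
= 2/27 + 1/9 + 4/27 = 1/3

1/3


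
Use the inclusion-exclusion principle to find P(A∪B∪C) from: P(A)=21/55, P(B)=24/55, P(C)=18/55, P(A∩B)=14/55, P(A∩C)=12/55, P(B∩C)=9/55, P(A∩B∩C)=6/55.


P(A∪B∪C) = P(A)+P(B)+P(C) - P(AB)-P(AC)-P(BC) + P(ABC)
= 21/55+24/55+18/55 - 14/55-12/55-9/55 + 6/55
= 34/55

34/55


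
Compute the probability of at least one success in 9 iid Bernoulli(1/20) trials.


P(at least one) = 1 - P(none)
P(none) = (1 - 1/20)^9 = (19/20)^9 = 322687697779/512000000000
P(at least one) = 1 - 322687697779/512000000000 = 189312302221/512000000000

189312302221/512000000000


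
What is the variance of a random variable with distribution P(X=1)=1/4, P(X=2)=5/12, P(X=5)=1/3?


E[X] = 11/4, E[X^2] = 41/4
Var(X) = E[X^2] - (E[X])^2 = 41/4 - (11/4)^2 = 43/16

43/16


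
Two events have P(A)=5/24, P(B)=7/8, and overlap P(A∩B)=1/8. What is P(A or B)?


P(A∪B) = P(A) + P(B) - P(A∩B)
= 5/24 + 7/8 - 1/8 = 23/24

23/24


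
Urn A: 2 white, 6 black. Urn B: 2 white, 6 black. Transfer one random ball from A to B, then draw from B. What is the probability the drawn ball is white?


P(transfer white) = 2/8 = 1/4; P(transfer black) = 3/4
If white transferred: Urn II has 3 white of 9, so P(white|white moved) = 1/3
If black transferred: Urn II has 2 white of 9, so P(white|black moved) = 2/9
By total probability: P(white) = 1/4*1/3 + 3/4*2/9 = 1/4

1/4


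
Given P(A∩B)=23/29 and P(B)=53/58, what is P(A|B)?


P(A|B) = P(A∩B)/P(B) = (138/174)/(159/174) = 138/159 = 46/53

46/53


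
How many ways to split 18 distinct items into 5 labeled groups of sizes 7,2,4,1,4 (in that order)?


18! = 6402373705728000
Denominator: 7!=5040 * 2!=2 * 4!=24 * 1!=1 * 4!=24
Coefficient = 6402373705728000 / 5806080 = 1102701600

1102701600


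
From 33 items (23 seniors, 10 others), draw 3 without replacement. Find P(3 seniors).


P(X=3) = C(23,3)*C(10,0) / C(33,3)
= 1771*1 / 5456
= 1771/5456 = 161/496

161/496


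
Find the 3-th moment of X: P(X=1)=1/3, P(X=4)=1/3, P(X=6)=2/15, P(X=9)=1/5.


E[X^3] = sum(x^3 * P(x))
= 1*1/3 + 64*1/3 + 216*2/15 + 729*1/5
= 2944/15

2944/15


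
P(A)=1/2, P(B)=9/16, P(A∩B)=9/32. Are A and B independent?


P(A)*P(B) = 1/2*9/16 = 9/32
P(A∩B) = 9/32, which equals P(A)P(B), so independent

Yes, A and B are independent


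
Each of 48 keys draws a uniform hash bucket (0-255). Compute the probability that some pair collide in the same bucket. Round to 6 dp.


P(all different) = prod((256-i)/256 for i=0..47) = 0.009029
P(at least one match) = 1 - 0.009029 = 0.990971

0.990971


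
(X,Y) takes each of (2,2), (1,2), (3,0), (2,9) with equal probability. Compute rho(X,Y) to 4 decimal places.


Cov(X,Y) = -0.5000, Var(X) = 0.5000, Var(Y) = 11.6875
rho = Cov/(sqrt(VarX)*sqrt(VarY)) = -0.2068

-0.2068


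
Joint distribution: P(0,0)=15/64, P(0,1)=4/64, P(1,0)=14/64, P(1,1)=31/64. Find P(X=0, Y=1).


Read from table: P(X=0, Y=1) = 4/64 = 1/16

1/16


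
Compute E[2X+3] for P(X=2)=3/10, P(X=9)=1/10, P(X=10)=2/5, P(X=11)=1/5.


E[2X+3] = sum(g(x)*P(x))
= 7*3/10 + 21*1/10 + 23*2/5 + 25*1/5
= 92/5

92/5


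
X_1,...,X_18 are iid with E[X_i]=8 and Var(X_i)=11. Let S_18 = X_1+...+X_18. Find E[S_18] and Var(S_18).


E[S_n] = n*mu = 18*8 = 144
Var(S_n) = n*sigma^2 = 18*11 = 198

E[S_18]=144, Var(S_18)=198


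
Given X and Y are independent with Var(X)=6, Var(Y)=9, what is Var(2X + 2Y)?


Independence => Cov(X,Y)=0
Var(2X + 2Y) = 2^2*Var(X) + 2^2*Var(Y)
= 4*6 + 4*9 = 60

60


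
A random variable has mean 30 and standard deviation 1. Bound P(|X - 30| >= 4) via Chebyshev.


k = 4/1 = 4
Chebyshev: P(|X-mu| >= k*sigma) <= 1/k^2 = 1/4^2 = 1/16

1/16


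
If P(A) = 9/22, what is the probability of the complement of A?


P(A') = 1 - P(A) = 1 - 9/22 = 13/22

13/22


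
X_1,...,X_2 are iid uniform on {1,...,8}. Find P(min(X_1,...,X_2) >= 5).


P(min >= 5) = P(all X_i >= 5) = (P(X_1 >= 5))^2
= (4/8)^2 = (1/2)^2 = 1/4

1/4


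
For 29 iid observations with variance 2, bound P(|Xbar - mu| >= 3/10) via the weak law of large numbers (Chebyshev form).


Var(Xbar) = Var(X)/n = 2/29
Chebyshev: P(|Xbar-mu| >= 3/10) <= Var(Xbar)/(3/10)^2 = (2/29)/(9/100) = 200/261

200/261


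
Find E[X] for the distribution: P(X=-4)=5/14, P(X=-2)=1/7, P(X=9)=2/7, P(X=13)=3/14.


E[X] = sum(x * P(x))
= -4*5/14 - 2*1/7 + 9*2/7 + 13*3/14
= 51/14

51/14


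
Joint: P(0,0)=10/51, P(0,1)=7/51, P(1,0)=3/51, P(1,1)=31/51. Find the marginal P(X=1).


P(X=1) = P(1,0)+P(1,1) = 3/51 + 31/51 = 34/51 = 2/3

2/3


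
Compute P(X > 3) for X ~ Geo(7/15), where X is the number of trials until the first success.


P(X > 3) = P(first 3 trials all fail) = (1-p)^3 = (8/15)^3 = 512/3375

512/3375


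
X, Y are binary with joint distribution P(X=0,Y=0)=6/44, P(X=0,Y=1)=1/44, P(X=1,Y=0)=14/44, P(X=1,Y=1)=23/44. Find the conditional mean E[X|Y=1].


P(Y=1) = 24/44
E[X|Y=1] = (0*1 + 1*23)/24 = 23/24

23/24


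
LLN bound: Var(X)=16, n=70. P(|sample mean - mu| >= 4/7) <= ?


Var(Xbar) = Var(X)/n = 16/70
Chebyshev: P(|Xbar-mu| >= 4/7) <= Var(Xbar)/(4/7)^2 = (8/35)/(16/49) = 7/10

7/10


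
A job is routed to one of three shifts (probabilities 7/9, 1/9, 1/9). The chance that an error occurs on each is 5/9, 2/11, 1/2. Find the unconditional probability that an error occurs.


P(A) = P(A|B1)P(B1) + P(A|B2)P(B2) + P(A|B3)P(B3)
= 5/9*7/9 + 2/11*1/9 + 1/2*1/9
= 35/81 + 2/99 + 1/18 = 905/1782

905/1782


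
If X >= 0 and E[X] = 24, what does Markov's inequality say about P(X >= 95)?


Markov: P(X >= a) <= E[X]/a
P(X >= 95) <= 24/95

24/95


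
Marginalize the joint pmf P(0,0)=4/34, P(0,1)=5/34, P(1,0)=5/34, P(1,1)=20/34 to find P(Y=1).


P(Y=1) = P(0,1)+P(1,1) = 5/34 + 20/34 = 25/34

25/34


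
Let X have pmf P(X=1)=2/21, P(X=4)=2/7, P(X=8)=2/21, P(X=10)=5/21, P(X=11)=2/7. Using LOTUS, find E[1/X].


E[1/X] = sum(g(x)*P(x))
= 1*2/21 + 1/4*2/7 + 1/8*2/21 + 1/10*5/21 + 1/11*2/7
= 211/924

211/924


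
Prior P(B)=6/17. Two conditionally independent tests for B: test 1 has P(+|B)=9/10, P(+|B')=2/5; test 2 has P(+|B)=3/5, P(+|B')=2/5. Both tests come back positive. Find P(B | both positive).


After test 1: P(+) = 9/10*6/17 + 2/5*11/17 = 49/85
P(B|+) = (27/85)/(49/85) = 27/49
After test 2 (use post1 as new prior): P(+) = 3/5*27/49 + 2/5*22/49 = 25/49
P(B|+,+) = (81/245)/(25/49) = 81/125

81/125


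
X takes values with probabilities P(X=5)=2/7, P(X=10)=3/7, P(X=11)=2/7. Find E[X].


E[X] = sum(x * P(x))
= 5*2/7 + 10*3/7 + 11*2/7
= 62/7

62/7


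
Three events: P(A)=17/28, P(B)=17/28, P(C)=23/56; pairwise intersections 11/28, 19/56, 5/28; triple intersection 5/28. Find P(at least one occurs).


P(A∪B∪C) = P(A)+P(B)+P(C) - P(AB)-P(AC)-P(BC) + P(ABC)
= 17/28+17/28+23/56 - 11/28-19/56-5/28 + 5/28
= 25/28

25/28


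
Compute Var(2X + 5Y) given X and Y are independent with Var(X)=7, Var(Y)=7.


Independence => Cov(X,Y)=0
Var(2X + 5Y) = 2^2*Var(X) + 5^2*Var(Y)
= 4*7 + 25*7 = 203

203


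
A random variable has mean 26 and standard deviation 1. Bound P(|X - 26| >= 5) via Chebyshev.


k = 5/1 = 5
Chebyshev: P(|X-mu| >= k*sigma) <= 1/k^2 = 1/5^2 = 1/25

1/25


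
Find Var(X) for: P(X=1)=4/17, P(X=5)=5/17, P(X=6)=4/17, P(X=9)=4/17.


E[X] = 89/17, E[X^2] = 597/17
Var(X) = E[X^2] - (E[X])^2 = 597/17 - (89/17)^2 = 2228/289

2228/289


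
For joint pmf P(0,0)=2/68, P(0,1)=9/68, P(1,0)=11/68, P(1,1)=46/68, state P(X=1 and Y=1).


Read from table: P(X=1, Y=1) = 46/68 = 23/34

23/34


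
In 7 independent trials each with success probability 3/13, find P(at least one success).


P(at least one) = 1 - P(none)
P(none) = (1 - 3/13)^7 = (10/13)^7 = 10000000/62748517
P(at least one) = 1 - 10000000/62748517 = 52748517/62748517

52748517/62748517


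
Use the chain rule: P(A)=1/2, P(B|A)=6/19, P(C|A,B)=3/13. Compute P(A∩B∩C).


P(A∩B∩C) = P(A) * P(B|A) * P(C|A∩B)
= 1/2 * 6/19 * 3/13
= 3/19 * 3/13 = 9/247

9/247


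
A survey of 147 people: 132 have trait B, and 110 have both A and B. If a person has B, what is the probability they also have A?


P(A|B) = P(A∩B)/P(B) = (110/147)/(132/147) = 110/132 = 5/6

5/6


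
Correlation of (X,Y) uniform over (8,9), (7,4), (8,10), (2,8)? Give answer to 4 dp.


Cov(X,Y) = 0.5625, Var(X) = 6.1875, Var(Y) = 5.1875
rho = Cov/(sqrt(VarX)*sqrt(VarY)) = 0.0993

0.0993


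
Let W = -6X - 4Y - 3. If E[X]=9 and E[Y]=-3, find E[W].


E[-6X - 4Y - 3] = -6*E[X] - 4*E[Y] - 3
= (-6)*(9) + (-4)*(-3) + (-3)
= -54 + 12 - 3 = -45

-45


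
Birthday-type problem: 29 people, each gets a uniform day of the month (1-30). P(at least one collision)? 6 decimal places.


P(all different) = prod((30-i)/30 for i=0..28) = 0.000000
P(at least one match) = 1 - 0.000000 = 1.000000

1.000000


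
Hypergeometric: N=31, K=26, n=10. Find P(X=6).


P(X=6) = C(26,6)*C(5,4) / C(31,10)
= 230230*5 / 44352165
= 1151150/44352165 = 70/2697

70/2697


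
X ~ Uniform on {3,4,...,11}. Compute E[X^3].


E[X^3] = (1/9) * sum(x^3 for x=3..11)
= 4347/9 = 483

483


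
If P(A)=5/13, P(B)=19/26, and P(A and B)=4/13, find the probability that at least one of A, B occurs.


P(A∪B) = P(A) + P(B) - P(A∩B)
= 5/13 + 19/26 - 4/13 = 21/26

21/26


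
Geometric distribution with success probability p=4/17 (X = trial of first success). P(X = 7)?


P(X=7) = (1-p)^6 * p = (13/17)^6 * 4/17
= 4826809/24137569 * 4/17 = 19307236/410338673

19307236/410338673


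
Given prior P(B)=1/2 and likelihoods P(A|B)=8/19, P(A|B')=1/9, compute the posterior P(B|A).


P(A) = P(A|B)P(B) + P(A|B')P(B') = 8/19*1/2 + 1/9*1/2 = 91/342
P(B|A) = P(A|B)P(B)/P(A) = (4/19)/(91/342) = 72/91

72/91


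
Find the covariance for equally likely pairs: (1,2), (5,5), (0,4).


E[X]=2, E[Y]=11/3, E[XY]=9
Cov(X,Y) = E[XY] - E[X]E[Y] = 9 - 2*11/3 = 5/3

5/3


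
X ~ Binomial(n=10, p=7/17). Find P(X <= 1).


P(X<=1) = P(X=0) + P(X=1)
= 10000000000/2015993900449 + 70000000000/2015993900449
= 80000000000/2015993900449

80000000000/2015993900449


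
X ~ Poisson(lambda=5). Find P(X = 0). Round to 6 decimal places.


P(X=0) = e^(-5) * 5^0 / 0!
≈ 0.006737946999 * 1 / 1
≈ 0.006738

0.006738


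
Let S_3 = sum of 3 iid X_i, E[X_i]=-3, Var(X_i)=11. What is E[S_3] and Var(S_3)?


E[S_n] = n*mu = 3*-3 = -9
Var(S_n) = n*sigma^2 = 3*11 = 33

E[S_3]=-9, Var(S_3)=33


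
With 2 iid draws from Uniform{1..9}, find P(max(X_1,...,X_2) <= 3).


P(max <= 3) = P(all X_i <= 3) = (P(X_1 <= 3))^2
= (3/9)^2 = (1/3)^2 = 1/9

1/9


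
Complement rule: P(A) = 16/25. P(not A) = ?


P(A') = 1 - P(A) = 1 - 16/25 = 9/25

9/25


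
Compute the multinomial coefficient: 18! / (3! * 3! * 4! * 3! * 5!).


18! = 6402373705728000
Denominator: 3!=6 * 3!=6 * 4!=24 * 3!=6 * 5!=120
Coefficient = 6402373705728000 / 622080 = 10291881600

10291881600


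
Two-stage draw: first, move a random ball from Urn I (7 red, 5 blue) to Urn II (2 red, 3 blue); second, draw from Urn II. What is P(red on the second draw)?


P(transfer red) = 7/12; P(transfer blue) = 5/12
If red transferred: Urn II has 3 red of 6, so P(red|red moved) = 1/2
If blue transferred: Urn II has 2 red of 6, so P(red|blue moved) = 1/3
By total probability: P(red) = 7/12*1/2 + 5/12*1/3 = 31/72

31/72


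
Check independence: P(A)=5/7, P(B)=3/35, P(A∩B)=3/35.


P(A)*P(B) = 5/7*3/35 = 3/49
P(A∩B) = 3/35 != 3/49, so not independent

No, A and B are not independent


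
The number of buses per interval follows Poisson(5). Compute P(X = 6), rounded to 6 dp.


P(X=6) = e^(-5) * 5^6 / 6!
≈ 0.006737946999 * 15625 / 720
≈ 0.146223

0.146223


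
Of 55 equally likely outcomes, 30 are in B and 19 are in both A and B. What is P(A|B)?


P(A|B) = P(A∩B)/P(B) = (19/55)/(30/55) = 19/30

19/30


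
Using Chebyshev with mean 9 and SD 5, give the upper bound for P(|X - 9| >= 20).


k = 20/5 = 4
Chebyshev: P(|X-mu| >= k*sigma) <= 1/k^2 = 1/4^2 = 1/16

1/16


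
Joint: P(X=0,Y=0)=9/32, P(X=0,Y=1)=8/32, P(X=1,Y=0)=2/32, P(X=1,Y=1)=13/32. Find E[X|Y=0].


P(Y=0) = 11/32
E[X|Y=0] = (0*9 + 1*2)/11 = 2/11

2/11


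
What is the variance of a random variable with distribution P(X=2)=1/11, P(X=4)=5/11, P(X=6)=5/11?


E[X] = 52/11, E[X^2] = 24
Var(X) = E[X^2] - (E[X])^2 = 24 - (52/11)^2 = 200/121

200/121


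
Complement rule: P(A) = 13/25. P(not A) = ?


P(A') = 1 - P(A) = 1 - 13/25 = 12/25

12/25


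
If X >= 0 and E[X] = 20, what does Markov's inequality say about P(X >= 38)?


Markov: P(X >= a) <= E[X]/a
P(X >= 38) <= 20/38 = 10/19

10/19


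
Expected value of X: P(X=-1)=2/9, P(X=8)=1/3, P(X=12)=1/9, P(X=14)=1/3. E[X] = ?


E[X] = sum(x * P(x))
= -1*2/9 + 8*1/3 + 12*1/9 + 14*1/3
= 76/9

76/9


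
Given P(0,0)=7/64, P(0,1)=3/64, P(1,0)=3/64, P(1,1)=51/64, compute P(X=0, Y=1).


Read from table: P(X=0, Y=1) = 3/64

3/64


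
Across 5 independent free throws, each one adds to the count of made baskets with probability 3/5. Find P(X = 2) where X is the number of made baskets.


P(X=2) = C(5,2) * p^2 * (1-p)^3
= 10 * 9/25 * 8/125
= 144/625

144/625


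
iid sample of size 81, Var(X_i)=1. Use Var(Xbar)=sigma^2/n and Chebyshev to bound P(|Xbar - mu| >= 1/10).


Var(Xbar) = Var(X)/n = 1/81
Chebyshev: P(|Xbar-mu| >= 1/10) <= Var(Xbar)/(1/10)^2 = (1/81)/(1/100) = 100/81
Bound exceeds 1, so trivial bound: 1

1


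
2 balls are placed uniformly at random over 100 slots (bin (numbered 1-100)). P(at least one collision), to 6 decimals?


P(all different) = prod((100-i)/100 for i=0..1) = 0.990000
P(at least one match) = 1 - 0.990000 = 0.010000

0.010000


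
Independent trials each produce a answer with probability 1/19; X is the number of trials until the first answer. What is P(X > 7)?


P(X > 7) = P(first 7 trials all fail) = (1-p)^7 = (18/19)^7 = 612220032/893871739

612220032/893871739


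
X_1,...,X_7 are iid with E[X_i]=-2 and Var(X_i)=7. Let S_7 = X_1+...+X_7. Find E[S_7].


E[S_n] = n*E[X_1] = 7*-2 = -14

-14


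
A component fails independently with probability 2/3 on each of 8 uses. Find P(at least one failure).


P(at least one) = 1 - P(none)
P(none) = (1 - 2/3)^8 = (1/3)^8 = 1/6561
P(at least one) = 1 - 1/6561 = 6560/6561

6560/6561


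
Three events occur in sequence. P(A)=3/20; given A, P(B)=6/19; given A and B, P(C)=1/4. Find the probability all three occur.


P(A∩B∩C) = P(A) * P(B|A) * P(C|A∩B)
= 3/20 * 6/19 * 1/4
= 9/190 * 1/4 = 9/760

9/760


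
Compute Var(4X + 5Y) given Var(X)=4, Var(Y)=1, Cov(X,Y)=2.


Var(4X + 5Y) = 4^2*Var(X) + 5^2*Var(Y) + 2*4*5*Cov(X,Y)
= 16*4 + 25*1 + 40*2
= 64 + 25 + 80 = 169

169


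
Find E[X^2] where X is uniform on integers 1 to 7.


E[X^2] = (1/7) * sum(x^2 for x=1..7)
= 140/7 = 20

20


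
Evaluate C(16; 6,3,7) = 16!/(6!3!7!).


16! = 20922789888000
Denominator: 6!=720 * 3!=6 * 7!=5040
Coefficient = 20922789888000 / 21772800 = 960960

960960


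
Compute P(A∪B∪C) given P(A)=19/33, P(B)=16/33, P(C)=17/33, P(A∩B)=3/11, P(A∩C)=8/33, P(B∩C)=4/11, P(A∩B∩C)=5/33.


P(A∪B∪C) = P(A)+P(B)+P(C) - P(AB)-P(AC)-P(BC) + P(ABC)
= 19/33+16/33+17/33 - 3/11-8/33-4/11 + 5/33
= 28/33

28/33


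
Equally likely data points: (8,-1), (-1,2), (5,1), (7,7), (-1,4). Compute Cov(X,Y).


E[X]=18/5, E[Y]=13/5, E[XY]=8
Cov(X,Y) = E[XY] - E[X]E[Y] = 8 - 18/5*13/5 = -34/25

-34/25


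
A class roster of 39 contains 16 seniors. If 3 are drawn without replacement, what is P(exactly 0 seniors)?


P(X=0) = C(16,0)*C(23,3) / C(39,3)
= 1*1771 / 9139
= 1771/9139

1771/9139


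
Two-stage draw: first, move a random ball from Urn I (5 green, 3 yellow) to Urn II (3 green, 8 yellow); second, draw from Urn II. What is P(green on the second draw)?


P(transfer green) = 5/8; P(transfer yellow) = 3/8
If green transferred: Urn II has 4 green of 12, so P(green|green moved) = 1/3
If yellow transferred: Urn II has 3 green of 12, so P(green|yellow moved) = 1/4
By total probability: P(green) = 5/8*1/3 + 3/8*1/4 = 29/96

29/96


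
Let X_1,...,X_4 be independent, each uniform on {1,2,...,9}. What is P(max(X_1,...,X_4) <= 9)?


P(max <= 9) = P(all X_i <= 9) = (P(X_1 <= 9))^4
= (9/9)^4 = 1^4 = 1

1


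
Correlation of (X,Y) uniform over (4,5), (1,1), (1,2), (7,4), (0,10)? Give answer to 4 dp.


Cov(X,Y) = -1.2400, Var(X) = 6.6400, Var(Y) = 9.8400
rho = Cov/(sqrt(VarX)*sqrt(VarY)) = -0.1534

-0.1534


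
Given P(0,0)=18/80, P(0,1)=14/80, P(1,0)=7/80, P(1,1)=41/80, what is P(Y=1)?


P(Y=1) = P(0,1)+P(1,1) = 14/80 + 41/80 = 55/80 = 11/16

11/16


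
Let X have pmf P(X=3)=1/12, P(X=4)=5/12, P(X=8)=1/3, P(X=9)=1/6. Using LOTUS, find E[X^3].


E[X^3] = sum(g(x)*P(x))
= 27*1/12 + 64*5/12 + 512*1/3 + 729*1/6
= 3853/12

3853/12


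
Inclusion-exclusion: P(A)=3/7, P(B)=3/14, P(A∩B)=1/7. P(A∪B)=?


P(A∪B) = P(A) + P(B) - P(A∩B)
= 3/7 + 3/14 - 1/7 = 1/2

1/2


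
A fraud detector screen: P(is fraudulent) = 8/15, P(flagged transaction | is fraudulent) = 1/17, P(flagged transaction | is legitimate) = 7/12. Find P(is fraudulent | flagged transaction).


P(A) = P(A|B)P(B) + P(A|B')P(B') = 1/17*8/15 + 7/12*7/15 = 929/3060
P(B|A) = P(A|B)P(B)/P(A) = (8/255)/(929/3060) = 96/929

96/929


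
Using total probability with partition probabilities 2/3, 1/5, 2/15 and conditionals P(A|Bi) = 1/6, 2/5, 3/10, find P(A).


P(A) = P(A|B1)P(B1) + P(A|B2)P(B2) + P(A|B3)P(B3)
= 1/6*2/3 + 2/5*1/5 + 3/10*2/15
= 1/9 + 2/25 + 1/25 = 52/225

52/225


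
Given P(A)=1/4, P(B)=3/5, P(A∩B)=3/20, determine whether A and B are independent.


P(A)*P(B) = 1/4*3/5 = 3/20
P(A∩B) = 3/20, which equals P(A)P(B), so independent

Yes, A and B are independent


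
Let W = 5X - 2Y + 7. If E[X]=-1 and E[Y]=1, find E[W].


E[5X - 2Y + 7] = 5*E[X] - 2*E[Y] + 7
= (5)*(-1) + (-2)*(1) + (7)
= -5 - 2 + 7 = 0

0


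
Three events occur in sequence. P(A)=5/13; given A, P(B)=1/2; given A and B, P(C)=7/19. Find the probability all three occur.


P(A∩B∩C) = P(A) * P(B|A) * P(C|A∩B)
= 5/13 * 1/2 * 7/19
= 5/26 * 7/19 = 35/494

35/494
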